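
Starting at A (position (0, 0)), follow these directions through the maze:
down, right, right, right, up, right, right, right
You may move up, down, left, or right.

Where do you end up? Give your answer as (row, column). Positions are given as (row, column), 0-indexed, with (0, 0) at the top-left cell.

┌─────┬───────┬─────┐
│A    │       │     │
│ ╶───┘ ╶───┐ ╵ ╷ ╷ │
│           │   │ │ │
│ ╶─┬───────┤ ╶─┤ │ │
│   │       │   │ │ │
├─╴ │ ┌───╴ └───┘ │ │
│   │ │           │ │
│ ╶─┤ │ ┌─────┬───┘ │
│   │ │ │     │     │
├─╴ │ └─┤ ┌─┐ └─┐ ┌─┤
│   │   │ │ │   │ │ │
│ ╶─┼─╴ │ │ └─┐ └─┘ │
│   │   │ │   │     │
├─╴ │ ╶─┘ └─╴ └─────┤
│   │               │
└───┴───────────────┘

Following directions step by step:
Start: (0, 0)
  down: (0, 0) → (1, 0)
  right: (1, 0) → (1, 1)
  right: (1, 1) → (1, 2)
  right: (1, 2) → (1, 3)
  up: (1, 3) → (0, 3)
  right: (0, 3) → (0, 4)
  right: (0, 4) → (0, 5)
  right: (0, 5) → (0, 6)
Final position: (0, 6)

Path taken:

┌─────┬───────┬─────┐
│A    │↱ → → B│     │
│ ╶───┘ ╶───┐ ╵ ╷ ╷ │
│↳ → → ↑    │   │ │ │
│ ╶─┬───────┤ ╶─┤ │ │
│   │       │   │ │ │
├─╴ │ ┌───╴ └───┘ │ │
│   │ │           │ │
│ ╶─┤ │ ┌─────┬───┘ │
│   │ │ │     │     │
├─╴ │ └─┤ ┌─┐ └─┐ ┌─┤
│   │   │ │ │   │ │ │
│ ╶─┼─╴ │ │ └─┐ └─┘ │
│   │   │ │   │     │
├─╴ │ ╶─┘ └─╴ └─────┤
│   │               │
└───┴───────────────┘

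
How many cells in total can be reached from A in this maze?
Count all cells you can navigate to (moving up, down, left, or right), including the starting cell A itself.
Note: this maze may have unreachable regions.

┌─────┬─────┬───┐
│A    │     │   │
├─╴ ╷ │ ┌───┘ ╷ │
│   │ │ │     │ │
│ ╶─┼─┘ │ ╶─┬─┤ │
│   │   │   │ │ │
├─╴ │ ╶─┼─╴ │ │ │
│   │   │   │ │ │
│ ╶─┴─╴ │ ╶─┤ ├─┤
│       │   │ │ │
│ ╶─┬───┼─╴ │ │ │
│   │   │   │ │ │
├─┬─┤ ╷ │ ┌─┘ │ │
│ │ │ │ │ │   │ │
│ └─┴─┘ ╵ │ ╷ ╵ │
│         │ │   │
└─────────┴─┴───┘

Using BFS/flood-fill to find all reachable cells from A:
Maze size: 8 × 8 = 64 total cells
40 cell(s) are walled off and cannot be reached from A.
Reachable cells: 24

Reachable region (· marks reachable cells):

┌─────┬─────┬───┐
│A · ·│· · ·│   │
├─╴ ╷ │ ┌───┘ ╷ │
│· ·│·│·│     │ │
│ ╶─┼─┘ │ ╶─┬─┤ │
│· ·│· ·│   │ │ │
├─╴ │ ╶─┼─╴ │ │ │
│· ·│· ·│   │ │ │
│ ╶─┴─╴ │ ╶─┤ ├─┤
│· · · ·│   │ │ │
│ ╶─┬───┼─╴ │ │ │
│· ·│   │   │ │ │
├─┬─┤ ╷ │ ┌─┘ │ │
│ │ │ │ │ │   │ │
│ └─┴─┘ ╵ │ ╷ ╵ │
│         │ │   │
└─────────┴─┴───┘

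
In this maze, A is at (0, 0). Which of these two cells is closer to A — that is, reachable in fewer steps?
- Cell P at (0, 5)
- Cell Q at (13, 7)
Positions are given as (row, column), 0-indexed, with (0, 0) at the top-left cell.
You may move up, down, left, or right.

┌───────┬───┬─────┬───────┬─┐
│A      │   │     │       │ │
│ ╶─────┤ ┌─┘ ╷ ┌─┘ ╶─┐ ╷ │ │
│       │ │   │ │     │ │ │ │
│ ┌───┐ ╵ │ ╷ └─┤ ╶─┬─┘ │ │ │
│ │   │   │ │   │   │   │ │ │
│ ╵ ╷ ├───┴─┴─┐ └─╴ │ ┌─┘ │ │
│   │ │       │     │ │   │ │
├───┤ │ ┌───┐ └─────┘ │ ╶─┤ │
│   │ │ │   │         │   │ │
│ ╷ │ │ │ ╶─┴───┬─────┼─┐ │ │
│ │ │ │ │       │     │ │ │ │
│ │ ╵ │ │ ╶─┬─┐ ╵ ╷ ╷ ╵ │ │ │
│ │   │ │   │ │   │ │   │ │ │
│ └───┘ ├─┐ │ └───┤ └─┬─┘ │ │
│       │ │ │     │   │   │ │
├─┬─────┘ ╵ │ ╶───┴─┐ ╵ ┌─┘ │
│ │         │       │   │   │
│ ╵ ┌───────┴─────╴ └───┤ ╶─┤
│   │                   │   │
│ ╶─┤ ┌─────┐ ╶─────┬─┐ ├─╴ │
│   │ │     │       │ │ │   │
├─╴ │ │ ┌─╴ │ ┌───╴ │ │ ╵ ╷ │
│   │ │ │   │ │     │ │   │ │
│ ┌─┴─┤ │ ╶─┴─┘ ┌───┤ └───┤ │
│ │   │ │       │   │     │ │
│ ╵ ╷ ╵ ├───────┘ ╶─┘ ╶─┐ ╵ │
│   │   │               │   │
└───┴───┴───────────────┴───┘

Shortest path A → P at (0, 5): 9 steps
Shortest path A → Q at (13, 7): 122 steps

P is closer (9 steps vs 122 steps).

Path to P:

┌───────┬───┬─────┬───────┬─┐
│A      │↱ P│     │       │ │
│ ╶─────┤ ┌─┘ ╷ ┌─┘ ╶─┐ ╷ │ │
│↳ → → ↓│↑│   │ │     │ │ │ │
│ ┌───┐ ╵ │ ╷ └─┤ ╶─┬─┘ │ │ │
│ │   │↳ ↑│ │   │   │   │ │ │
│ ╵ ╷ ├───┴─┴─┐ └─╴ │ ┌─┘ │ │
│   │ │       │     │ │   │ │
├───┤ │ ┌───┐ └─────┘ │ ╶─┤ │
│   │ │ │   │         │   │ │
│ ╷ │ │ │ ╶─┴───┬─────┼─┐ │ │
│ │ │ │ │       │     │ │ │ │
│ │ ╵ │ │ ╶─┬─┐ ╵ ╷ ╷ ╵ │ │ │
│ │   │ │   │ │   │ │   │ │ │
│ └───┘ ├─┐ │ └───┤ └─┬─┘ │ │
│       │ │ │     │   │   │ │
├─┬─────┘ ╵ │ ╶───┴─┐ ╵ ┌─┘ │
│ │         │       │   │   │
│ ╵ ┌───────┴─────╴ └───┤ ╶─┤
│   │                   │   │
│ ╶─┤ ┌─────┐ ╶─────┬─┐ ├─╴ │
│   │ │     │       │ │ │   │
├─╴ │ │ ┌─╴ │ ┌───╴ │ │ ╵ ╷ │
│   │ │ │   │ │     │ │   │ │
│ ┌─┴─┤ │ ╶─┴─┘ ┌───┤ └───┤ │
│ │   │ │       │   │     │ │
│ ╵ ╷ ╵ ├───────┘ ╶─┘ ╶─┐ ╵ │
│   │   │               │   │
└───┴───┴───────────────┴───┘

Path to Q:

┌───────┬───┬─────┬───────┬─┐
│A      │   │     │    ↱ ↓│ │
│ ╶─────┤ ┌─┘ ╷ ┌─┘ ╶─┐ ╷ │ │
│↓      │ │   │ │     │↑│↓│ │
│ ┌───┐ ╵ │ ╷ └─┤ ╶─┬─┘ │ │ │
│↓│↱ ↓│   │ │   │   │↱ ↑│↓│ │
│ ╵ ╷ ├───┴─┴─┐ └─╴ │ ┌─┘ │ │
│↳ ↑│↓│↱ → → ↓│     │↑│↓ ↲│ │
├───┤ │ ┌───┐ └─────┘ │ ╶─┤ │
│↓ ↰│↓│↑│   │↳ → → → ↑│↳ ↓│ │
│ ╷ │ │ │ ╶─┴───┬─────┼─┐ │ │
│↓│↑│↓│↑│↓ ← ← ↰│↓ ↰  │ │↓│ │
│ │ ╵ │ │ ╶─┬─┐ ╵ ╷ ╷ ╵ │ │ │
│↓│↑ ↲│↑│↳ ↓│ │↑ ↲│↑│   │↓│ │
│ └───┘ ├─┐ │ └───┤ └─┬─┘ │ │
│↳ → → ↑│ │↓│     │↑ ↰│↓ ↲│ │
├─┬─────┘ ╵ │ ╶───┴─┐ ╵ ┌─┘ │
│ │↓ ← ← ← ↲│       │↑ ↲│   │
│ ╵ ┌───────┴─────╴ └───┤ ╶─┤
│↓ ↲│        ↱ → → → → ↓│   │
│ ╶─┤ ┌─────┐ ╶─────┬─┐ ├─╴ │
│↳ ↓│ │↱ → ↓│↑ ← ← ↰│ │↓│↱ ↓│
├─╴ │ │ ┌─╴ │ ┌───╴ │ │ ╵ ╷ │
│↓ ↲│ │↑│↓ ↲│ │↱ → ↑│ │↳ ↑│↓│
│ ┌─┴─┤ │ ╶─┴─┘ ┌───┤ └───┤ │
│↓│↱ ↓│↑│↳ → → ↑│   │↓ ← ↰│↓│
│ ╵ ╷ ╵ ├───────┘ ╶─┘ ╶─┐ ╵ │
│↳ ↑│↳ ↑│      Q ← ← ↲  │↑ ↲│
└───┴───┴───────────────┴───┘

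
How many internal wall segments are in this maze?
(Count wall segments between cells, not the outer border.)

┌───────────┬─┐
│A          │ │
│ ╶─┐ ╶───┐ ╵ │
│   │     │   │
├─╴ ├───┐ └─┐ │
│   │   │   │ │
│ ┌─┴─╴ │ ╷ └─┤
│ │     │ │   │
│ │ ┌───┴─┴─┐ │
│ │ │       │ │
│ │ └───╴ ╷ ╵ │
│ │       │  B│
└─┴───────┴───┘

Counting internal wall segments:
Total internal walls: 30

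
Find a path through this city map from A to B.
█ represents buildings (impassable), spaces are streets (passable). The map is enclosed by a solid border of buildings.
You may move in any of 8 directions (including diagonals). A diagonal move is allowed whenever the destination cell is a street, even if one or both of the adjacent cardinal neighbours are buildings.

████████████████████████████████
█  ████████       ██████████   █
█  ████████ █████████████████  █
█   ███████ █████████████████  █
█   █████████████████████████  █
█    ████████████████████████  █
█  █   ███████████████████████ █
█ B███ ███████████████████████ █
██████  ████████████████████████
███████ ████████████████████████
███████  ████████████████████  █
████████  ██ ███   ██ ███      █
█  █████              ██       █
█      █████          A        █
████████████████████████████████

Finding the shortest path from A to B:
Movement: 8-directional
Path length: 22 steps
Directions: left → left → left → left → left → left → left → left → left → left → up-left → left → up-left → up-left → up-left → up → up-left → up-left → left → up-left → down-left → down

Solution:

████████████████████████████████
█  ████████       ██████████   █
█  ████████ █████████████████  █
█   ███████ █████████████████  █
█   █████████████████████████  █
█  ↙ ████████████████████████  █
█ ↓█↖← ███████████████████████ █
█ B███↖███████████████████████ █
██████ ↖████████████████████████
███████↑████████████████████████
███████ ↖████████████████████  █
████████ ↖██ ███   ██ ███      █
█  █████  ↖←          ██       █
█      █████↖←←←←←←←←←A        █
████████████████████████████████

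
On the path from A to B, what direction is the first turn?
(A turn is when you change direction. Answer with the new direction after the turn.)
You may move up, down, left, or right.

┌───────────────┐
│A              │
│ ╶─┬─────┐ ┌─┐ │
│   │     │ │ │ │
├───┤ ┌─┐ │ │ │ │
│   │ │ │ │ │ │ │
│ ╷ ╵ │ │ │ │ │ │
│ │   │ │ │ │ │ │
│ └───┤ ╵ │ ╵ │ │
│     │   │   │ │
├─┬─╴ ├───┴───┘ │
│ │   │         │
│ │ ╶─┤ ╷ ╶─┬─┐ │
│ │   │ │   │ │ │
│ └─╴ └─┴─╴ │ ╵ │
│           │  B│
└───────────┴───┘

Directions: right, right, right, right, right, right, right, down, down, down, down, down, down, down
First turn direction: down

Solution:

┌───────────────┐
│A → → → → → → ↓│
│ ╶─┬─────┐ ┌─┐ │
│   │     │ │ │↓│
├───┤ ┌─┐ │ │ │ │
│   │ │ │ │ │ │↓│
│ ╷ ╵ │ │ │ │ │ │
│ │   │ │ │ │ │↓│
│ └───┤ ╵ │ ╵ │ │
│     │   │   │↓│
├─┬─╴ ├───┴───┘ │
│ │   │        ↓│
│ │ ╶─┤ ╷ ╶─┬─┐ │
│ │   │ │   │ │↓│
│ └─╴ └─┴─╴ │ ╵ │
│           │  B│
└───────────┴───┘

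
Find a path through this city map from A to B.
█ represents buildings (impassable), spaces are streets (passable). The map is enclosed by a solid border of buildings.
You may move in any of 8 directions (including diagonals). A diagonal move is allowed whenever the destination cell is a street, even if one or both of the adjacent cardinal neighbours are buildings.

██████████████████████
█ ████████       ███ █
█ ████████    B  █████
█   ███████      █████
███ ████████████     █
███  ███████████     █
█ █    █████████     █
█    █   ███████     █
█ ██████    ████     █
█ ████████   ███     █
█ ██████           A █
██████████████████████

Finding the shortest path from A to B:
Movement: 8-directional
Path length: 8 steps
Directions: up → up → up → up-left → up-left → up-left → up-left → up-left

Solution:

██████████████████████
█ ████████       ███ █
█ ████████    B  █████
█   ███████    ↖ █████
███ ████████████↖    █
███  ███████████ ↖   █
█ █    █████████  ↖  █
█    █   ███████   ↖ █
█ ██████    ████   ↑ █
█ ████████   ███   ↑ █
█ ██████           A █
██████████████████████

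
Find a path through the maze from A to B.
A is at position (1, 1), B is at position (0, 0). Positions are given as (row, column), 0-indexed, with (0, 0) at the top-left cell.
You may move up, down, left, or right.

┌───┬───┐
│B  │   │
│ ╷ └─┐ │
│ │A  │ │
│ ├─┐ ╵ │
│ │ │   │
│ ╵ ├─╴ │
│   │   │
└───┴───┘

Finding the shortest path from (1, 1) to (0, 0):
Path length: 2 steps
Directions: up → left

Solution:

┌───┬───┐
│B ↰│   │
│ ╷ └─┐ │
│ │A  │ │
│ ├─┐ ╵ │
│ │ │   │
│ ╵ ├─╴ │
│   │   │
└───┴───┘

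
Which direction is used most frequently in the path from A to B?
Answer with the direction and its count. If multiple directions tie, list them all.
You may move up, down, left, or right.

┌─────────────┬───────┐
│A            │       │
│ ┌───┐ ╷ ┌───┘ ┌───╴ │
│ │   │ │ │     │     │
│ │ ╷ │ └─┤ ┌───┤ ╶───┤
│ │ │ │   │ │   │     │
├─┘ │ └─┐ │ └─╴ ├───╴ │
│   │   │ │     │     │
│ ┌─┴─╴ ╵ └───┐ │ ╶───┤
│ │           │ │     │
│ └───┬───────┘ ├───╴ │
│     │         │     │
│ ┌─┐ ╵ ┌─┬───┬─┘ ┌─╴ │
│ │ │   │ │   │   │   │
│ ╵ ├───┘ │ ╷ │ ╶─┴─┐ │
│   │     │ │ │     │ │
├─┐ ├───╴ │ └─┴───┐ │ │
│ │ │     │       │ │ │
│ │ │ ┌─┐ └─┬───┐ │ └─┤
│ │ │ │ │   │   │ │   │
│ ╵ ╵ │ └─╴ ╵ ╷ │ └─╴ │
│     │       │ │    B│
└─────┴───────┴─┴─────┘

Directions: right, right, right, down, down, right, down, down, left, up, left, up, up, left, down, down, left, down, down, right, right, down, right, up, right, right, right, right, up, up, left, left, up, up, right, right, up, right, right, right, down, left, left, down, right, right, down, left, left, down, right, right, down, left, left, down, left, down, right, right, down, down, right, down
Counts: {'right': 23, 'down': 19, 'left': 13, 'up': 9}
Most common: right (23 times)

Solution:

┌─────────────┬───────┐
│A → → ↓      │↱ → → ↓│
│ ┌───┐ ╷ ┌───┘ ┌───╴ │
│ │↓ ↰│↓│ │↱ → ↑│↓ ← ↲│
│ │ ╷ │ └─┤ ┌───┤ ╶───┤
│ │↓│↑│↳ ↓│↑│   │↳ → ↓│
├─┘ │ └─┐ │ └─╴ ├───╴ │
│↓ ↲│↑ ↰│↓│↑ ← ↰│↓ ← ↲│
│ ┌─┴─╴ ╵ └───┐ │ ╶───┤
│↓│    ↑ ↲    │↑│↳ → ↓│
│ └───┬───────┘ ├───╴ │
│↳ → ↓│↱ → → → ↑│↓ ← ↲│
│ ┌─┐ ╵ ┌─┬───┬─┘ ┌─╴ │
│ │ │↳ ↑│ │   │↓ ↲│   │
│ ╵ ├───┘ │ ╷ │ ╶─┴─┐ │
│   │     │ │ │↳ → ↓│ │
├─┐ ├───╴ │ └─┴───┐ │ │
│ │ │     │       │↓│ │
│ │ │ ┌─┐ └─┬───┐ │ └─┤
│ │ │ │ │   │   │ │↳ ↓│
│ ╵ ╵ │ └─╴ ╵ ╷ │ └─╴ │
│     │       │ │    B│
└─────┴───────┴─┴─────┘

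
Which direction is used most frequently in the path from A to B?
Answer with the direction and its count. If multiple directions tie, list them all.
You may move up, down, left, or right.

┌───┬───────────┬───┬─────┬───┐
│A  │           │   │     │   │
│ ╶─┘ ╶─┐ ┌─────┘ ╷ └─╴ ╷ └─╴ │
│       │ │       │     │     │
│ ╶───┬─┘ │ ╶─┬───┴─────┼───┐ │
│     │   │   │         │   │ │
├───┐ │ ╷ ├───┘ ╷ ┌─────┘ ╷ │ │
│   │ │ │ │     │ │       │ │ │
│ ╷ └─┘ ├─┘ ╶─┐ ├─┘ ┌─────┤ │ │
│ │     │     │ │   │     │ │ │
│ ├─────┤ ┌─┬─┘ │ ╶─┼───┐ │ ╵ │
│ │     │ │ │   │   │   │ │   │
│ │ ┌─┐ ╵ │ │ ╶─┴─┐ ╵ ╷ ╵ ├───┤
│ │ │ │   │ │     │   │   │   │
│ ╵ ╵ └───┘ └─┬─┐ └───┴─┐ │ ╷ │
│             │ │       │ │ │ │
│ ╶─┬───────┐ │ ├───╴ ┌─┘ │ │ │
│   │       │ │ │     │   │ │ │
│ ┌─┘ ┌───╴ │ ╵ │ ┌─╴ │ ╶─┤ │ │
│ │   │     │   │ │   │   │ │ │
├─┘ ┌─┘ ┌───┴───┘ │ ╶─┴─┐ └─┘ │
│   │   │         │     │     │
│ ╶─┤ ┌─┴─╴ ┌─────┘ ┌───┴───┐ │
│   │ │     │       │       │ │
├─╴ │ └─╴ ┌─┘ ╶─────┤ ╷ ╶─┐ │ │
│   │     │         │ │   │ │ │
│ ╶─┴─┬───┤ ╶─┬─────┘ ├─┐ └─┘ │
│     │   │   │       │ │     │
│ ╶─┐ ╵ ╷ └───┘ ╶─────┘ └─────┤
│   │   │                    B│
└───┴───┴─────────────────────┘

Directions: down, right, right, up, right, right, down, down, left, down, down, left, left, up, left, down, down, down, down, right, up, up, right, right, down, right, up, up, right, up, right, right, down, down, left, down, right, right, down, right, right, down, left, left, down, down, left, left, left, down, left, down, left, left, up, up, right, up, right, right, up, left, left, left, down, left, down, left, down, right, down, left, down, right, right, down, right, up, right, down, right, right, right, right, right, right, right, right, right, right
Counts: {'down': 26, 'right': 33, 'up': 12, 'left': 19}
Most common: right (33 times)

Solution:

┌───┬───────────┬───┬─────┬───┐
│A  │↱ → ↓      │   │     │   │
│ ╶─┘ ╶─┐ ┌─────┘ ╷ └─╴ ╷ └─╴ │
│↳ → ↑  │↓│       │     │     │
│ ╶───┬─┘ │ ╶─┬───┴─────┼───┐ │
│     │↓ ↲│   │         │   │ │
├───┐ │ ╷ ├───┘ ╷ ┌─────┘ ╷ │ │
│↓ ↰│ │↓│ │↱ → ↓│ │       │ │ │
│ ╷ └─┘ ├─┘ ╶─┐ ├─┘ ┌─────┤ │ │
│↓│↑ ← ↲│↱ ↑  │↓│   │     │ │ │
│ ├─────┤ ┌─┬─┘ │ ╶─┼───┐ │ ╵ │
│↓│↱ → ↓│↑│ │↓ ↲│   │   │ │   │
│ │ ┌─┐ ╵ │ │ ╶─┴─┐ ╵ ╷ ╵ ├───┤
│↓│↑│ │↳ ↑│ │↳ → ↓│   │   │   │
│ ╵ ╵ └───┘ └─┬─┐ └───┴─┐ │ ╷ │
│↳ ↑          │ │↳ → ↓  │ │ │ │
│ ╶─┬───────┐ │ ├───╴ ┌─┘ │ │ │
│   │↓ ← ← ↰│ │ │↓ ← ↲│   │ │ │
│ ┌─┘ ┌───╴ │ ╵ │ ┌─╴ │ ╶─┤ │ │
│ │↓ ↲│↱ → ↑│   │↓│   │   │ │ │
├─┘ ┌─┘ ┌───┴───┘ │ ╶─┴─┐ └─┘ │
│↓ ↲│↱ ↑│  ↓ ← ← ↲│     │     │
│ ╶─┤ ┌─┴─╴ ┌─────┘ ┌───┴───┐ │
│↳ ↓│↑│  ↓ ↲│       │       │ │
├─╴ │ └─╴ ┌─┘ ╶─────┤ ╷ ╶─┐ │ │
│↓ ↲│↑ ← ↲│         │ │   │ │ │
│ ╶─┴─┬───┤ ╶─┬─────┘ ├─┐ └─┘ │
│↳ → ↓│↱ ↓│   │       │ │     │
│ ╶─┐ ╵ ╷ └───┘ ╶─────┘ └─────┤
│   │↳ ↑│↳ → → → → → → → → → B│
└───┴───┴─────────────────────┘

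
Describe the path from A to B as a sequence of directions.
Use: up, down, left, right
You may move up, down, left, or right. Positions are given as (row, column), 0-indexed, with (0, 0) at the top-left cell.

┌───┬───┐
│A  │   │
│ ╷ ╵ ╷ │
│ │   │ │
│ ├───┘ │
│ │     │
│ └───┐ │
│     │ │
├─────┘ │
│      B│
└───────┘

Finding the path and converting it to directions:
Path through cells: (0,0) → (0,1) → (1,1) → (1,2) → (0,2) → (0,3) → (1,3) → (2,3) → (3,3) → (4,3)
Directions: right, down, right, up, right, down, down, down, down

Solution:

┌───┬───┐
│A ↓│↱ ↓│
│ ╷ ╵ ╷ │
│ │↳ ↑│↓│
│ ├───┘ │
│ │    ↓│
│ └───┐ │
│     │↓│
├─────┘ │
│      B│
└───────┘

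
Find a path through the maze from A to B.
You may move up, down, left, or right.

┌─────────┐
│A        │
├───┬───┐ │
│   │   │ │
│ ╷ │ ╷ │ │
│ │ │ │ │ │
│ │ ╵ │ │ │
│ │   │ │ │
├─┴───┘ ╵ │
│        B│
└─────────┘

Finding the shortest path through the maze:
Path length: 8 steps
Directions: right → right → right → right → down → down → down → down

Solution:

┌─────────┐
│A → → → ↓│
├───┬───┐ │
│   │   │↓│
│ ╷ │ ╷ │ │
│ │ │ │ │↓│
│ │ ╵ │ │ │
│ │   │ │↓│
├─┴───┘ ╵ │
│        B│
└─────────┘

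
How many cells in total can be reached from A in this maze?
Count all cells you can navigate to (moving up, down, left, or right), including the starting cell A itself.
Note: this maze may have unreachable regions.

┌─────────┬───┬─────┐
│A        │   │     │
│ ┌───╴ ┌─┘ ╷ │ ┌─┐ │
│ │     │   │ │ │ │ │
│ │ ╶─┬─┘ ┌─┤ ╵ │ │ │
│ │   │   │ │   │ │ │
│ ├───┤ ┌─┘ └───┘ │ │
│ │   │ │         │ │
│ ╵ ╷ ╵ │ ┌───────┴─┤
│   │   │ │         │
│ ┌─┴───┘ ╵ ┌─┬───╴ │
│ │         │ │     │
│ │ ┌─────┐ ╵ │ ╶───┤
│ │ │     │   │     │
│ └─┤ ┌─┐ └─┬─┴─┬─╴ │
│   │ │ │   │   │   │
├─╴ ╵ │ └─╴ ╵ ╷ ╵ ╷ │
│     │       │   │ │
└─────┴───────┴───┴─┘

Using BFS/flood-fill to find all reachable cells from A:
Maze size: 9 × 10 = 90 total cells
All cells are reachable — the maze is fully connected.
Reachable cells: 90

Reachable region (· marks reachable cells):

┌─────────┬───┬─────┐
│A · · · ·│· ·│· · ·│
│ ┌───╴ ┌─┘ ╷ │ ┌─┐ │
│·│· · ·│· ·│·│·│·│·│
│ │ ╶─┬─┘ ┌─┤ ╵ │ │ │
│·│· ·│· ·│·│· ·│·│·│
│ ├───┤ ┌─┘ └───┘ │ │
│·│· ·│·│· · · · ·│·│
│ ╵ ╷ ╵ │ ┌───────┴─┤
│· ·│· ·│·│· · · · ·│
│ ┌─┴───┘ ╵ ┌─┬───╴ │
│·│· · · · ·│·│· · ·│
│ │ ┌─────┐ ╵ │ ╶───┤
│·│·│· · ·│· ·│· · ·│
│ └─┤ ┌─┐ └─┬─┴─┬─╴ │
│· ·│·│·│· ·│· ·│· ·│
├─╴ ╵ │ └─╴ ╵ ╷ ╵ ╷ │
│· · ·│· · · ·│· ·│·│
└─────┴───────┴───┴─┘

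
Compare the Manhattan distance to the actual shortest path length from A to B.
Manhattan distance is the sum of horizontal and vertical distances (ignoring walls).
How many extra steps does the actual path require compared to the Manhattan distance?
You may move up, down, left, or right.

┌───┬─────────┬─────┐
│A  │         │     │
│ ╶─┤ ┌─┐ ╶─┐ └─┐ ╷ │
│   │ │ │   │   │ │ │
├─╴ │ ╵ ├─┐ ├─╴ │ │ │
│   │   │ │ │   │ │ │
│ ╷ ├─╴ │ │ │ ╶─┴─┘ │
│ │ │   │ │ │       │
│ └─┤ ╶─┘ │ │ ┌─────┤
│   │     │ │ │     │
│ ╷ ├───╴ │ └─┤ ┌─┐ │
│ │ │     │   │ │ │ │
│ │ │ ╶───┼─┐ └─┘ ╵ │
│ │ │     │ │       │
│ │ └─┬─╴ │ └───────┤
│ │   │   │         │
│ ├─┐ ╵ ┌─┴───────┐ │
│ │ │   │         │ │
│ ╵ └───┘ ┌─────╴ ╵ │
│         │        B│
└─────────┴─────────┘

Manhattan distance: |9 - 0| + |9 - 0| = 18
Actual path length: 22
Extra steps: 22 - 18 = 4

Solution:

┌───┬─────────┬─────┐
│A  │         │     │
│ ╶─┤ ┌─┐ ╶─┐ └─┐ ╷ │
│↳ ↓│ │ │   │   │ │ │
├─╴ │ ╵ ├─┐ ├─╴ │ │ │
│↓ ↲│   │ │ │   │ │ │
│ ╷ ├─╴ │ │ │ ╶─┴─┘ │
│↓│ │   │ │ │       │
│ └─┤ ╶─┘ │ │ ┌─────┤
│↓  │     │ │ │     │
│ ╷ ├───╴ │ └─┤ ┌─┐ │
│↓│ │     │   │ │ │ │
│ │ │ ╶───┼─┐ └─┘ ╵ │
│↓│ │     │ │       │
│ │ └─┬─╴ │ └───────┤
│↓│   │   │         │
│ ├─┐ ╵ ┌─┴───────┐ │
│↓│ │   │↱ → → → ↓│ │
│ ╵ └───┘ ┌─────╴ ╵ │
│↳ → → → ↑│      ↳ B│
└─────────┴─────────┘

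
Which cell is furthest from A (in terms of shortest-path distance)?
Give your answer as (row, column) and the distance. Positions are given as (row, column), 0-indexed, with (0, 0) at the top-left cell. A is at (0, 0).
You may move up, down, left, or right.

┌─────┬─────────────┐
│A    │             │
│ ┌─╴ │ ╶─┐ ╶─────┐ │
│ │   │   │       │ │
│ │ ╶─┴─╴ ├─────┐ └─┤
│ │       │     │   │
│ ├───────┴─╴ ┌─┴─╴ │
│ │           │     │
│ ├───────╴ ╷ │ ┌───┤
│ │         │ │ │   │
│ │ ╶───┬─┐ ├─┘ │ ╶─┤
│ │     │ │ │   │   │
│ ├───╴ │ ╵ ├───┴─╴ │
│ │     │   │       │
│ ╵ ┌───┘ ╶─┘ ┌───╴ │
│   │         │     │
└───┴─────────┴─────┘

Computing BFS distances from A to all cells:
Furthest cell: (4, 9)
Distance: 33 steps

Path from A to the furthest cell:

┌─────┬─────────────┐
│A    │             │
│ ┌─╴ │ ╶─┐ ╶─────┐ │
│↓│   │   │       │ │
│ │ ╶─┴─╴ ├─────┐ └─┤
│↓│       │     │   │
│ ├───────┴─╴ ┌─┴─╴ │
│↓│           │     │
│ ├───────╴ ╷ │ ┌───┤
│↓│↱ → → → ↓│ │ │↱ B│
│ │ ╶───┬─┐ ├─┘ │ ╶─┤
│↓│↑ ← ↰│ │↓│   │↑ ↰│
│ ├───╴ │ ╵ ├───┴─╴ │
│↓│↱ → ↑│↓ ↲│↱ → → ↑│
│ ╵ ┌───┘ ╶─┘ ┌───╴ │
│↳ ↑│    ↳ → ↑│     │
└───┴─────────┴─────┘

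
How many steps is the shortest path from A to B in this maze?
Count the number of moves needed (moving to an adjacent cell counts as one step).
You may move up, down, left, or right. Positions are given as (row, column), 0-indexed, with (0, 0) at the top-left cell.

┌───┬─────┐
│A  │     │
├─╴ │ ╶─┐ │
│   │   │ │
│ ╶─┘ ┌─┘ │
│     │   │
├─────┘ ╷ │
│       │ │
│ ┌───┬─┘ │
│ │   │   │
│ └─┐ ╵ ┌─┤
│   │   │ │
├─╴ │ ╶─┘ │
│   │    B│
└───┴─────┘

Using BFS to find shortest path:
Start: (0, 0), End: (6, 4)
Path found:
(0,0) → (0,1) → (1,1) → (1,0) → (2,0) → (2,1) → (2,2) → (1,2) → (0,2) → (0,3) → (0,4) → (1,4) → (2,4) → (3,4) → (4,4) → (4,3) → (5,3) → (5,2) → (6,2) → (6,3) → (6,4)
Number of steps: 20

Solution:

┌───┬─────┐
│A ↓│↱ → ↓│
├─╴ │ ╶─┐ │
│↓ ↲│↑  │↓│
│ ╶─┘ ┌─┘ │
│↳ → ↑│  ↓│
├─────┘ ╷ │
│       │↓│
│ ┌───┬─┘ │
│ │   │↓ ↲│
│ └─┐ ╵ ┌─┤
│   │↓ ↲│ │
├─╴ │ ╶─┘ │
│   │↳ → B│
└───┴─────┘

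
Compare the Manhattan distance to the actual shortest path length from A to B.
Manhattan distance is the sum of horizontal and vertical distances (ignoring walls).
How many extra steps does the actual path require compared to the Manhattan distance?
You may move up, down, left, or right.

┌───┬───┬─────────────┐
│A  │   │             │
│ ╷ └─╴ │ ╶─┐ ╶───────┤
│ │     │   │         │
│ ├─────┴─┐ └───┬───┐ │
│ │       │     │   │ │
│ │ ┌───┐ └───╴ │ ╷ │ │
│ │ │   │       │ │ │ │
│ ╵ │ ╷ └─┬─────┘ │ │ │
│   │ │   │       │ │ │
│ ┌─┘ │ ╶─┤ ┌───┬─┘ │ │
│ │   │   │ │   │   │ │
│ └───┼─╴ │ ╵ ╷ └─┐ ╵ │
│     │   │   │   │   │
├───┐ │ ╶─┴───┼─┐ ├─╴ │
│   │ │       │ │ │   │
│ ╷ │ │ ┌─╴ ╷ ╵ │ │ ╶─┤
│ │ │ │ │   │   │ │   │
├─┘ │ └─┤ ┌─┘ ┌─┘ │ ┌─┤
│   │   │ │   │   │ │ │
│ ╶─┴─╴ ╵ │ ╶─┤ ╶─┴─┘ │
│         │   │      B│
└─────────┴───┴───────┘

Manhattan distance: |10 - 0| + |10 - 0| = 20
Actual path length: 58
Extra steps: 58 - 20 = 38

Solution:

┌───┬───┬─────────────┐
│A  │   │↱ → ↓        │
│ ╷ └─╴ │ ╶─┐ ╶───────┤
│↓│     │↑ ↰│↳ → → → ↓│
│ ├─────┴─┐ └───┬───┐ │
│↓│↱ → → ↓│↑ ← ↰│↓ ↰│↓│
│ │ ┌───┐ └───╴ │ ╷ │ │
│↓│↑│   │↳ → → ↑│↓│↑│↓│
│ ╵ │ ╷ └─┬─────┘ │ │ │
│↳ ↑│ │   │↓ ← ← ↲│↑│↓│
│ ┌─┘ │ ╶─┤ ┌───┬─┘ │ │
│ │   │   │↓│↱ ↓│  ↑│↓│
│ └───┼─╴ │ ╵ ╷ └─┐ ╵ │
│     │   │↳ ↑│↳ ↓│↑ ↲│
├───┐ │ ╶─┴───┼─┐ ├─╴ │
│   │ │       │ │↓│   │
│ ╷ │ │ ┌─╴ ╷ ╵ │ │ ╶─┤
│ │ │ │ │   │   │↓│   │
├─┘ │ └─┤ ┌─┘ ┌─┘ │ ┌─┤
│   │   │ │   │↓ ↲│ │ │
│ ╶─┴─╴ ╵ │ ╶─┤ ╶─┴─┘ │
│         │   │↳ → → B│
└─────────┴───┴───────┘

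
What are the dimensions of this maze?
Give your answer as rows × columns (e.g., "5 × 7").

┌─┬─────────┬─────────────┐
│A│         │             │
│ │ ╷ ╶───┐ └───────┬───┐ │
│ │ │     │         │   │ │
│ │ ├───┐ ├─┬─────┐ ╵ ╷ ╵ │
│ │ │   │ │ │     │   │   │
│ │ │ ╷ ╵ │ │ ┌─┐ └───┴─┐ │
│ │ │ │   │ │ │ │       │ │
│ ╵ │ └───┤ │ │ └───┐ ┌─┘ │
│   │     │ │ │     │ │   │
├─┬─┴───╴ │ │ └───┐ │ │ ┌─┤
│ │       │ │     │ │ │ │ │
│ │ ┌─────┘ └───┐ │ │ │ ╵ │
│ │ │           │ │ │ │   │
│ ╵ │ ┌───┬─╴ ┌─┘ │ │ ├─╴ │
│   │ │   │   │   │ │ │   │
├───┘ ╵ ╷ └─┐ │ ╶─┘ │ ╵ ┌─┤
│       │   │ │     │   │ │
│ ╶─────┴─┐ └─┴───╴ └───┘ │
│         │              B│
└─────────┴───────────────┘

Counting the maze dimensions:
Rows (vertical): 10
Columns (horizontal): 13
Dimensions: 10 × 13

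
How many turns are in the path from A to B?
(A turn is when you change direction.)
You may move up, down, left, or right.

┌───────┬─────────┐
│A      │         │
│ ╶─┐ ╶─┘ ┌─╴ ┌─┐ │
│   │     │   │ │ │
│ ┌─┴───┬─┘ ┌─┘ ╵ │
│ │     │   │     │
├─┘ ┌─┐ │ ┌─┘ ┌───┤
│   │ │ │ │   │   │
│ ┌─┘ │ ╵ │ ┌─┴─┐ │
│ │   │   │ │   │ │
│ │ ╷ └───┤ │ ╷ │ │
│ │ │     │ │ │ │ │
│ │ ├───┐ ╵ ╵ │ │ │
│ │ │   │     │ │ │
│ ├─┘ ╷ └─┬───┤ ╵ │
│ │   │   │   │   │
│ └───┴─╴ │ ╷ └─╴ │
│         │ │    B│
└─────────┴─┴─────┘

Directions: right, right, down, right, right, up, right, right, right, right, down, down, left, left, down, left, down, down, down, right, up, up, right, down, down, down, right, down
Number of turns: 15

Solution:

┌───────┬─────────┐
│A → ↓  │↱ → → → ↓│
│ ╶─┐ ╶─┘ ┌─╴ ┌─┐ │
│   │↳ → ↑│   │ │↓│
│ ┌─┴───┬─┘ ┌─┘ ╵ │
│ │     │   │↓ ← ↲│
├─┘ ┌─┐ │ ┌─┘ ┌───┤
│   │ │ │ │↓ ↲│   │
│ ┌─┘ │ ╵ │ ┌─┴─┐ │
│ │   │   │↓│↱ ↓│ │
│ │ ╷ └───┤ │ ╷ │ │
│ │ │     │↓│↑│↓│ │
│ │ ├───┐ ╵ ╵ │ │ │
│ │ │   │  ↳ ↑│↓│ │
│ ├─┘ ╷ └─┬───┤ ╵ │
│ │   │   │   │↳ ↓│
│ └───┴─╴ │ ╷ └─╴ │
│         │ │    B│
└─────────┴─┴─────┘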